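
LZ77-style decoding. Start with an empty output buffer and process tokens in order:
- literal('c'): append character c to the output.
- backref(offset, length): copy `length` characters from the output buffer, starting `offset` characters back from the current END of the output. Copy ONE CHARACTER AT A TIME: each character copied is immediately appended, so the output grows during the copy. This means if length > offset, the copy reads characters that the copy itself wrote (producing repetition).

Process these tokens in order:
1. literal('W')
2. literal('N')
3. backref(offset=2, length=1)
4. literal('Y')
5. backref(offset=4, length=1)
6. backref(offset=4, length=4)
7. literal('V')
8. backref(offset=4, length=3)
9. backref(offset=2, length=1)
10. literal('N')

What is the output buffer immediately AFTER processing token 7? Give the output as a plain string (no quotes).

Token 1: literal('W'). Output: "W"
Token 2: literal('N'). Output: "WN"
Token 3: backref(off=2, len=1). Copied 'W' from pos 0. Output: "WNW"
Token 4: literal('Y'). Output: "WNWY"
Token 5: backref(off=4, len=1). Copied 'W' from pos 0. Output: "WNWYW"
Token 6: backref(off=4, len=4). Copied 'NWYW' from pos 1. Output: "WNWYWNWYW"
Token 7: literal('V'). Output: "WNWYWNWYWV"

Answer: WNWYWNWYWV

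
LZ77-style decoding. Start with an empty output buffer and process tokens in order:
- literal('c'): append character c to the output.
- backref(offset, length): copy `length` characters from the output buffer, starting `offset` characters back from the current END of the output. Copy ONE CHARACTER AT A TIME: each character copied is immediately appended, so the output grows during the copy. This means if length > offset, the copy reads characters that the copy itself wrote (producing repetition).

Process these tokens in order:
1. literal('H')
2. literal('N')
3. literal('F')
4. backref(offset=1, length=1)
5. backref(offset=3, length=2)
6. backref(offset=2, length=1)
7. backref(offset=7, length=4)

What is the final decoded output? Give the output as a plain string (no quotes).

Answer: HNFFNFNHNFF

Derivation:
Token 1: literal('H'). Output: "H"
Token 2: literal('N'). Output: "HN"
Token 3: literal('F'). Output: "HNF"
Token 4: backref(off=1, len=1). Copied 'F' from pos 2. Output: "HNFF"
Token 5: backref(off=3, len=2). Copied 'NF' from pos 1. Output: "HNFFNF"
Token 6: backref(off=2, len=1). Copied 'N' from pos 4. Output: "HNFFNFN"
Token 7: backref(off=7, len=4). Copied 'HNFF' from pos 0. Output: "HNFFNFNHNFF"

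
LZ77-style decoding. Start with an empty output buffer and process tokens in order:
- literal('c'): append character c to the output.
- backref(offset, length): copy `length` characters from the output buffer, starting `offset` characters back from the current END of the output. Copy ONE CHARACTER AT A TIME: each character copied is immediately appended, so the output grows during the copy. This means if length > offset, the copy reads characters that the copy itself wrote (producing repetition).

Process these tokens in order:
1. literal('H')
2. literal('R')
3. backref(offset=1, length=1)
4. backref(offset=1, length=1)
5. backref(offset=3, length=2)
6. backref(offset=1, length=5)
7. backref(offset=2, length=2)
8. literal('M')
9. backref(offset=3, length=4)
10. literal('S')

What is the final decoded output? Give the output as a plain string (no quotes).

Token 1: literal('H'). Output: "H"
Token 2: literal('R'). Output: "HR"
Token 3: backref(off=1, len=1). Copied 'R' from pos 1. Output: "HRR"
Token 4: backref(off=1, len=1). Copied 'R' from pos 2. Output: "HRRR"
Token 5: backref(off=3, len=2). Copied 'RR' from pos 1. Output: "HRRRRR"
Token 6: backref(off=1, len=5) (overlapping!). Copied 'RRRRR' from pos 5. Output: "HRRRRRRRRRR"
Token 7: backref(off=2, len=2). Copied 'RR' from pos 9. Output: "HRRRRRRRRRRRR"
Token 8: literal('M'). Output: "HRRRRRRRRRRRRM"
Token 9: backref(off=3, len=4) (overlapping!). Copied 'RRMR' from pos 11. Output: "HRRRRRRRRRRRRMRRMR"
Token 10: literal('S'). Output: "HRRRRRRRRRRRRMRRMRS"

Answer: HRRRRRRRRRRRRMRRMRS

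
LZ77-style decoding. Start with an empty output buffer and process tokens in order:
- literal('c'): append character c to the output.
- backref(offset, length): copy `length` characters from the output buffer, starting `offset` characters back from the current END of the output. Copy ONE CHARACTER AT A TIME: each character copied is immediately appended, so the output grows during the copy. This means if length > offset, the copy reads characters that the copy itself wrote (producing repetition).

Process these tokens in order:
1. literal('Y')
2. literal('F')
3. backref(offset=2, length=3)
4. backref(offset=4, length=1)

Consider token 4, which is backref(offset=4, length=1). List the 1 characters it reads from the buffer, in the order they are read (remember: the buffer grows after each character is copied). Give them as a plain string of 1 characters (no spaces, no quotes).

Token 1: literal('Y'). Output: "Y"
Token 2: literal('F'). Output: "YF"
Token 3: backref(off=2, len=3) (overlapping!). Copied 'YFY' from pos 0. Output: "YFYFY"
Token 4: backref(off=4, len=1). Buffer before: "YFYFY" (len 5)
  byte 1: read out[1]='F', append. Buffer now: "YFYFYF"

Answer: F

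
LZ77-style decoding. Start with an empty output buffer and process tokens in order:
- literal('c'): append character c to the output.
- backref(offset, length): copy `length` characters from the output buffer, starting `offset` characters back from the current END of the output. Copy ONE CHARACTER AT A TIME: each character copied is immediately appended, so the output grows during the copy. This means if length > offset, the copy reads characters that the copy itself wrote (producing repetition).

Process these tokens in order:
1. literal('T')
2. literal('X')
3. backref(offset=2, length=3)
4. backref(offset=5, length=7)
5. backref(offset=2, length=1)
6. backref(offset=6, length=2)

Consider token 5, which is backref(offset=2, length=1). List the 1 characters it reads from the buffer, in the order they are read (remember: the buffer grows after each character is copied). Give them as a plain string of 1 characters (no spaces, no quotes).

Answer: T

Derivation:
Token 1: literal('T'). Output: "T"
Token 2: literal('X'). Output: "TX"
Token 3: backref(off=2, len=3) (overlapping!). Copied 'TXT' from pos 0. Output: "TXTXT"
Token 4: backref(off=5, len=7) (overlapping!). Copied 'TXTXTTX' from pos 0. Output: "TXTXTTXTXTTX"
Token 5: backref(off=2, len=1). Buffer before: "TXTXTTXTXTTX" (len 12)
  byte 1: read out[10]='T', append. Buffer now: "TXTXTTXTXTTXT"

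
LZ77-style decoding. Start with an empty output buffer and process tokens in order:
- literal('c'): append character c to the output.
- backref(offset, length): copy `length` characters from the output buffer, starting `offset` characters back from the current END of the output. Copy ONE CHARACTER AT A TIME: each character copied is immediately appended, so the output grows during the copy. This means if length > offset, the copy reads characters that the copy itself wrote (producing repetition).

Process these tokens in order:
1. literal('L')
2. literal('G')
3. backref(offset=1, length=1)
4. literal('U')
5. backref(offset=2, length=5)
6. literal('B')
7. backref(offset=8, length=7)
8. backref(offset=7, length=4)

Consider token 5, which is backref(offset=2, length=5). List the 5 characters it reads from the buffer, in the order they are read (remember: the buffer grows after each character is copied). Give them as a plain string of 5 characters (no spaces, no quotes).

Answer: GUGUG

Derivation:
Token 1: literal('L'). Output: "L"
Token 2: literal('G'). Output: "LG"
Token 3: backref(off=1, len=1). Copied 'G' from pos 1. Output: "LGG"
Token 4: literal('U'). Output: "LGGU"
Token 5: backref(off=2, len=5). Buffer before: "LGGU" (len 4)
  byte 1: read out[2]='G', append. Buffer now: "LGGUG"
  byte 2: read out[3]='U', append. Buffer now: "LGGUGU"
  byte 3: read out[4]='G', append. Buffer now: "LGGUGUG"
  byte 4: read out[5]='U', append. Buffer now: "LGGUGUGU"
  byte 5: read out[6]='G', append. Buffer now: "LGGUGUGUG"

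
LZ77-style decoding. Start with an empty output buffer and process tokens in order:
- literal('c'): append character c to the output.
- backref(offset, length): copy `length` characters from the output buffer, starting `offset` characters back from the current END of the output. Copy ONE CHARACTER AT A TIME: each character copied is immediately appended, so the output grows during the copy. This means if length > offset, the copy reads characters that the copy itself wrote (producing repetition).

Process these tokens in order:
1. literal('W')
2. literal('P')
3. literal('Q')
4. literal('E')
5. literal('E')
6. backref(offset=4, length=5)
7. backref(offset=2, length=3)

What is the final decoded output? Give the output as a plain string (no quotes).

Answer: WPQEEPQEEPEPE

Derivation:
Token 1: literal('W'). Output: "W"
Token 2: literal('P'). Output: "WP"
Token 3: literal('Q'). Output: "WPQ"
Token 4: literal('E'). Output: "WPQE"
Token 5: literal('E'). Output: "WPQEE"
Token 6: backref(off=4, len=5) (overlapping!). Copied 'PQEEP' from pos 1. Output: "WPQEEPQEEP"
Token 7: backref(off=2, len=3) (overlapping!). Copied 'EPE' from pos 8. Output: "WPQEEPQEEPEPE"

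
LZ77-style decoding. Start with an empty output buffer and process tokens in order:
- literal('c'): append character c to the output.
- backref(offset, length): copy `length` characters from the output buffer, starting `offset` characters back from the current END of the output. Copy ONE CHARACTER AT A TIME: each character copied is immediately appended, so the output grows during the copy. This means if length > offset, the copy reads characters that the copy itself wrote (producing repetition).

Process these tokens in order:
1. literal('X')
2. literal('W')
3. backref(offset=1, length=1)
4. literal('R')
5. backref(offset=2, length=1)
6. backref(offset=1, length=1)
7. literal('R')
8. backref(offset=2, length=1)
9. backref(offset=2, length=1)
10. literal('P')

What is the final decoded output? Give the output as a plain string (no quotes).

Token 1: literal('X'). Output: "X"
Token 2: literal('W'). Output: "XW"
Token 3: backref(off=1, len=1). Copied 'W' from pos 1. Output: "XWW"
Token 4: literal('R'). Output: "XWWR"
Token 5: backref(off=2, len=1). Copied 'W' from pos 2. Output: "XWWRW"
Token 6: backref(off=1, len=1). Copied 'W' from pos 4. Output: "XWWRWW"
Token 7: literal('R'). Output: "XWWRWWR"
Token 8: backref(off=2, len=1). Copied 'W' from pos 5. Output: "XWWRWWRW"
Token 9: backref(off=2, len=1). Copied 'R' from pos 6. Output: "XWWRWWRWR"
Token 10: literal('P'). Output: "XWWRWWRWRP"

Answer: XWWRWWRWRP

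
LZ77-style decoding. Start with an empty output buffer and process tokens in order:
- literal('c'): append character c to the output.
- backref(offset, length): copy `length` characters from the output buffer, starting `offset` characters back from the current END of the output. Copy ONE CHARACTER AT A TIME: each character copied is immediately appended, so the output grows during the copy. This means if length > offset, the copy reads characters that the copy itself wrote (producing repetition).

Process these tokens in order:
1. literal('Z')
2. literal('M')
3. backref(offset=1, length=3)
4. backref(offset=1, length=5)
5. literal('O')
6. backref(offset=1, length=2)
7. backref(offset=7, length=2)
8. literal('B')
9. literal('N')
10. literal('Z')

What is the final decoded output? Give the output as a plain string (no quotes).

Answer: ZMMMMMMMMMOOOMMBNZ

Derivation:
Token 1: literal('Z'). Output: "Z"
Token 2: literal('M'). Output: "ZM"
Token 3: backref(off=1, len=3) (overlapping!). Copied 'MMM' from pos 1. Output: "ZMMMM"
Token 4: backref(off=1, len=5) (overlapping!). Copied 'MMMMM' from pos 4. Output: "ZMMMMMMMMM"
Token 5: literal('O'). Output: "ZMMMMMMMMMO"
Token 6: backref(off=1, len=2) (overlapping!). Copied 'OO' from pos 10. Output: "ZMMMMMMMMMOOO"
Token 7: backref(off=7, len=2). Copied 'MM' from pos 6. Output: "ZMMMMMMMMMOOOMM"
Token 8: literal('B'). Output: "ZMMMMMMMMMOOOMMB"
Token 9: literal('N'). Output: "ZMMMMMMMMMOOOMMBN"
Token 10: literal('Z'). Output: "ZMMMMMMMMMOOOMMBNZ"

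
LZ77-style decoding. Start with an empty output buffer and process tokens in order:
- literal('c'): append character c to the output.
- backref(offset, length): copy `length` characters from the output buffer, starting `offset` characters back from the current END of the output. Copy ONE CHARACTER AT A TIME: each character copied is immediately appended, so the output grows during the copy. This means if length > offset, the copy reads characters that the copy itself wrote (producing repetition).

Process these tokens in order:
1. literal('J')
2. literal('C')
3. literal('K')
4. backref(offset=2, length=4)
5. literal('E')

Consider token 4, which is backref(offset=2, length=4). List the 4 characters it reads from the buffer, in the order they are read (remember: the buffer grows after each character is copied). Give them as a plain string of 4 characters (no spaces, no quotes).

Answer: CKCK

Derivation:
Token 1: literal('J'). Output: "J"
Token 2: literal('C'). Output: "JC"
Token 3: literal('K'). Output: "JCK"
Token 4: backref(off=2, len=4). Buffer before: "JCK" (len 3)
  byte 1: read out[1]='C', append. Buffer now: "JCKC"
  byte 2: read out[2]='K', append. Buffer now: "JCKCK"
  byte 3: read out[3]='C', append. Buffer now: "JCKCKC"
  byte 4: read out[4]='K', append. Buffer now: "JCKCKCK"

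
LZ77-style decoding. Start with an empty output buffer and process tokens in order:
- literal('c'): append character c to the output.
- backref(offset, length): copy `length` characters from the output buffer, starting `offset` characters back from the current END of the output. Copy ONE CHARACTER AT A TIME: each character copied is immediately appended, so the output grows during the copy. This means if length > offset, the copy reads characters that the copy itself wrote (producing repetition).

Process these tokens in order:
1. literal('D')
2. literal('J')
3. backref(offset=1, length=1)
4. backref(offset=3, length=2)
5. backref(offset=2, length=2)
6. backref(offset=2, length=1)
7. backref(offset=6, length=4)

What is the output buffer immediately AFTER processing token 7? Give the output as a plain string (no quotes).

Answer: DJJDJDJDJDJD

Derivation:
Token 1: literal('D'). Output: "D"
Token 2: literal('J'). Output: "DJ"
Token 3: backref(off=1, len=1). Copied 'J' from pos 1. Output: "DJJ"
Token 4: backref(off=3, len=2). Copied 'DJ' from pos 0. Output: "DJJDJ"
Token 5: backref(off=2, len=2). Copied 'DJ' from pos 3. Output: "DJJDJDJ"
Token 6: backref(off=2, len=1). Copied 'D' from pos 5. Output: "DJJDJDJD"
Token 7: backref(off=6, len=4). Copied 'JDJD' from pos 2. Output: "DJJDJDJDJDJD"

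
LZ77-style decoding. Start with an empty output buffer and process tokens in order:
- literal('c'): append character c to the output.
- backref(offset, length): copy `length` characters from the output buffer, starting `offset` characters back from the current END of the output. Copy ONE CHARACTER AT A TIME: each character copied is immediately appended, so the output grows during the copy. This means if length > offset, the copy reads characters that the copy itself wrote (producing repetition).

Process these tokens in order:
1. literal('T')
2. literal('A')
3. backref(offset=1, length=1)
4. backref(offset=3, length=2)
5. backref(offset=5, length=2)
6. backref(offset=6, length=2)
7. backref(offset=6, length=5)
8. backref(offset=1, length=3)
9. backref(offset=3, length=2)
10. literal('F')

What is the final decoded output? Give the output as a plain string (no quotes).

Token 1: literal('T'). Output: "T"
Token 2: literal('A'). Output: "TA"
Token 3: backref(off=1, len=1). Copied 'A' from pos 1. Output: "TAA"
Token 4: backref(off=3, len=2). Copied 'TA' from pos 0. Output: "TAATA"
Token 5: backref(off=5, len=2). Copied 'TA' from pos 0. Output: "TAATATA"
Token 6: backref(off=6, len=2). Copied 'AA' from pos 1. Output: "TAATATAAA"
Token 7: backref(off=6, len=5). Copied 'TATAA' from pos 3. Output: "TAATATAAATATAA"
Token 8: backref(off=1, len=3) (overlapping!). Copied 'AAA' from pos 13. Output: "TAATATAAATATAAAAA"
Token 9: backref(off=3, len=2). Copied 'AA' from pos 14. Output: "TAATATAAATATAAAAAAA"
Token 10: literal('F'). Output: "TAATATAAATATAAAAAAAF"

Answer: TAATATAAATATAAAAAAAF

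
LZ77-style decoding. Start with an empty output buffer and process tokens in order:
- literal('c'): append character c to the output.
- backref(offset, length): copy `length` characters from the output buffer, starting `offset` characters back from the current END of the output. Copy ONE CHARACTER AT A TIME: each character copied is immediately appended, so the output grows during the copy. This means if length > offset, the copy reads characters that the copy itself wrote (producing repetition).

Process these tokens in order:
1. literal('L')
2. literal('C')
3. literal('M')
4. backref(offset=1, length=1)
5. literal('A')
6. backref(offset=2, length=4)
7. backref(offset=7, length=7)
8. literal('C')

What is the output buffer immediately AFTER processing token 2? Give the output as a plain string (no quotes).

Token 1: literal('L'). Output: "L"
Token 2: literal('C'). Output: "LC"

Answer: LC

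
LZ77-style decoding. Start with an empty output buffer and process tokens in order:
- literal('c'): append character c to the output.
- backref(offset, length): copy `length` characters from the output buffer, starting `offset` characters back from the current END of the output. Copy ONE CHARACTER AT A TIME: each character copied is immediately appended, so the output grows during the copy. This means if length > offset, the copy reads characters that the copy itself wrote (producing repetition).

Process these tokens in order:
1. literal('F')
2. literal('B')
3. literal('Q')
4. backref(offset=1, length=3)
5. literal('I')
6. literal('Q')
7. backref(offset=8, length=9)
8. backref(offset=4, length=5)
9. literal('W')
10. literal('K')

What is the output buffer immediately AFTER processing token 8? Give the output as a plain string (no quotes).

Answer: FBQQQQIQFBQQQQIQFQIQFQ

Derivation:
Token 1: literal('F'). Output: "F"
Token 2: literal('B'). Output: "FB"
Token 3: literal('Q'). Output: "FBQ"
Token 4: backref(off=1, len=3) (overlapping!). Copied 'QQQ' from pos 2. Output: "FBQQQQ"
Token 5: literal('I'). Output: "FBQQQQI"
Token 6: literal('Q'). Output: "FBQQQQIQ"
Token 7: backref(off=8, len=9) (overlapping!). Copied 'FBQQQQIQF' from pos 0. Output: "FBQQQQIQFBQQQQIQF"
Token 8: backref(off=4, len=5) (overlapping!). Copied 'QIQFQ' from pos 13. Output: "FBQQQQIQFBQQQQIQFQIQFQ"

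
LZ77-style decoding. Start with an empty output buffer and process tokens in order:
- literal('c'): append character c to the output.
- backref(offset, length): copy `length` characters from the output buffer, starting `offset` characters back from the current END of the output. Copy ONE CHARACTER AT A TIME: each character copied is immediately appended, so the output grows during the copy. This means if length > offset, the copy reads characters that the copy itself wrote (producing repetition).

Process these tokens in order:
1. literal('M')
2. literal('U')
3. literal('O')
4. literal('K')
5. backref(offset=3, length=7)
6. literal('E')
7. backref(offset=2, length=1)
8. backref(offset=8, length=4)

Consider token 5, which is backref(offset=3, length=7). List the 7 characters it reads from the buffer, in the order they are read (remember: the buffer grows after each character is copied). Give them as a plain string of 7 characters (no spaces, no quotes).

Token 1: literal('M'). Output: "M"
Token 2: literal('U'). Output: "MU"
Token 3: literal('O'). Output: "MUO"
Token 4: literal('K'). Output: "MUOK"
Token 5: backref(off=3, len=7). Buffer before: "MUOK" (len 4)
  byte 1: read out[1]='U', append. Buffer now: "MUOKU"
  byte 2: read out[2]='O', append. Buffer now: "MUOKUO"
  byte 3: read out[3]='K', append. Buffer now: "MUOKUOK"
  byte 4: read out[4]='U', append. Buffer now: "MUOKUOKU"
  byte 5: read out[5]='O', append. Buffer now: "MUOKUOKUO"
  byte 6: read out[6]='K', append. Buffer now: "MUOKUOKUOK"
  byte 7: read out[7]='U', append. Buffer now: "MUOKUOKUOKU"

Answer: UOKUOKU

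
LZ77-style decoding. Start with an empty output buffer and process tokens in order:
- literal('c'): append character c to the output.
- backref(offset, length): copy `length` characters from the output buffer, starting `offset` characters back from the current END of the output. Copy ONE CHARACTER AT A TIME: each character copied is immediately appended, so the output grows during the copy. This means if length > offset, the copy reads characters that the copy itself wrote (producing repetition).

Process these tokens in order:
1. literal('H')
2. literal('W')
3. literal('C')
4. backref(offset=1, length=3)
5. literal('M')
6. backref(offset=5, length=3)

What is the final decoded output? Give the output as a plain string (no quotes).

Token 1: literal('H'). Output: "H"
Token 2: literal('W'). Output: "HW"
Token 3: literal('C'). Output: "HWC"
Token 4: backref(off=1, len=3) (overlapping!). Copied 'CCC' from pos 2. Output: "HWCCCC"
Token 5: literal('M'). Output: "HWCCCCM"
Token 6: backref(off=5, len=3). Copied 'CCC' from pos 2. Output: "HWCCCCMCCC"

Answer: HWCCCCMCCC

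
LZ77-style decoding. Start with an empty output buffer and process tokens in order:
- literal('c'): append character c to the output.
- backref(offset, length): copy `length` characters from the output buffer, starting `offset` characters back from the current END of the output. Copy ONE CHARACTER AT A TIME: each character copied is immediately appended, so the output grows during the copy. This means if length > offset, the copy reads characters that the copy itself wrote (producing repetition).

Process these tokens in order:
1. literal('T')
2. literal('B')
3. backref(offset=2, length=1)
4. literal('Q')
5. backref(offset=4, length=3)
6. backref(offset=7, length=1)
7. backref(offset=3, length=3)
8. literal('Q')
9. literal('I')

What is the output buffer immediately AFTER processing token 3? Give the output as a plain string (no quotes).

Token 1: literal('T'). Output: "T"
Token 2: literal('B'). Output: "TB"
Token 3: backref(off=2, len=1). Copied 'T' from pos 0. Output: "TBT"

Answer: TBT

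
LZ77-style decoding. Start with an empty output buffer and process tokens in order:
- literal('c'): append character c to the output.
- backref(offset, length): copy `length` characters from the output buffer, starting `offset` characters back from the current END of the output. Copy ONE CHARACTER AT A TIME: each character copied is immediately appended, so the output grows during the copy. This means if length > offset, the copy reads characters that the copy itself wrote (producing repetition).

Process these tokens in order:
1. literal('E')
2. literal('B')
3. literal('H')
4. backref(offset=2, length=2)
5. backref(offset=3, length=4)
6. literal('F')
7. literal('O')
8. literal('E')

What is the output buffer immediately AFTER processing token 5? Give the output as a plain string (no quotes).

Answer: EBHBHHBHH

Derivation:
Token 1: literal('E'). Output: "E"
Token 2: literal('B'). Output: "EB"
Token 3: literal('H'). Output: "EBH"
Token 4: backref(off=2, len=2). Copied 'BH' from pos 1. Output: "EBHBH"
Token 5: backref(off=3, len=4) (overlapping!). Copied 'HBHH' from pos 2. Output: "EBHBHHBHH"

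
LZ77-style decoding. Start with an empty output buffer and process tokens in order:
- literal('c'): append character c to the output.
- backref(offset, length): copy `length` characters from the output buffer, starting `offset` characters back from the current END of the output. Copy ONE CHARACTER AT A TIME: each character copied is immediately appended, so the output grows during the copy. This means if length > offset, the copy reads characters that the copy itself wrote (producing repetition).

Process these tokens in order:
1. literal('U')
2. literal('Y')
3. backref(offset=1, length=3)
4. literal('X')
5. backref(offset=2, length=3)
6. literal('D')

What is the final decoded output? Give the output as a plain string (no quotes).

Answer: UYYYYXYXYD

Derivation:
Token 1: literal('U'). Output: "U"
Token 2: literal('Y'). Output: "UY"
Token 3: backref(off=1, len=3) (overlapping!). Copied 'YYY' from pos 1. Output: "UYYYY"
Token 4: literal('X'). Output: "UYYYYX"
Token 5: backref(off=2, len=3) (overlapping!). Copied 'YXY' from pos 4. Output: "UYYYYXYXY"
Token 6: literal('D'). Output: "UYYYYXYXYD"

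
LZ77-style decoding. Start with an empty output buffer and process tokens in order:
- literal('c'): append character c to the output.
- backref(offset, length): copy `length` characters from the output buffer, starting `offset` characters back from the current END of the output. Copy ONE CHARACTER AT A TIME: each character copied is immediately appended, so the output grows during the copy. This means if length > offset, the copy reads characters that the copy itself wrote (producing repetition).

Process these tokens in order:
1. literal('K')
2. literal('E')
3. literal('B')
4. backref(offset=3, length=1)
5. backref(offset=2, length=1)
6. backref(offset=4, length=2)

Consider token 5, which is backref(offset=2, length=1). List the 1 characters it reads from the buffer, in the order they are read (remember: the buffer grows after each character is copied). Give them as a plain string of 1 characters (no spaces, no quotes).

Token 1: literal('K'). Output: "K"
Token 2: literal('E'). Output: "KE"
Token 3: literal('B'). Output: "KEB"
Token 4: backref(off=3, len=1). Copied 'K' from pos 0. Output: "KEBK"
Token 5: backref(off=2, len=1). Buffer before: "KEBK" (len 4)
  byte 1: read out[2]='B', append. Buffer now: "KEBKB"

Answer: B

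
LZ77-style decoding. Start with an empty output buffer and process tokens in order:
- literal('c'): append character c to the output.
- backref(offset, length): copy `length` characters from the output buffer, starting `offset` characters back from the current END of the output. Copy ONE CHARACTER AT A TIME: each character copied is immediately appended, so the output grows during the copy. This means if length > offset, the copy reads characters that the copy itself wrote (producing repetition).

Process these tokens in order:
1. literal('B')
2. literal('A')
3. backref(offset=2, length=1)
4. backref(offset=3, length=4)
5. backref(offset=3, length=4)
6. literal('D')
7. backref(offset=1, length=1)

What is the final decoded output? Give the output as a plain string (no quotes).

Token 1: literal('B'). Output: "B"
Token 2: literal('A'). Output: "BA"
Token 3: backref(off=2, len=1). Copied 'B' from pos 0. Output: "BAB"
Token 4: backref(off=3, len=4) (overlapping!). Copied 'BABB' from pos 0. Output: "BABBABB"
Token 5: backref(off=3, len=4) (overlapping!). Copied 'ABBA' from pos 4. Output: "BABBABBABBA"
Token 6: literal('D'). Output: "BABBABBABBAD"
Token 7: backref(off=1, len=1). Copied 'D' from pos 11. Output: "BABBABBABBADD"

Answer: BABBABBABBADD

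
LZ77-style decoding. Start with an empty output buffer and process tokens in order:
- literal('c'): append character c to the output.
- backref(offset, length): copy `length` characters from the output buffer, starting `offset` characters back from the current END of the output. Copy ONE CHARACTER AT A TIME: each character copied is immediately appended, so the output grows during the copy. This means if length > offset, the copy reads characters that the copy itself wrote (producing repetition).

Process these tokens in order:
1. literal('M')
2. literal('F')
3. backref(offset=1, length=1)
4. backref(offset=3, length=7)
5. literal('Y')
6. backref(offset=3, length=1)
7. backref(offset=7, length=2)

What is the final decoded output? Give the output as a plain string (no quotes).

Answer: MFFMFFMFFMYFFM

Derivation:
Token 1: literal('M'). Output: "M"
Token 2: literal('F'). Output: "MF"
Token 3: backref(off=1, len=1). Copied 'F' from pos 1. Output: "MFF"
Token 4: backref(off=3, len=7) (overlapping!). Copied 'MFFMFFM' from pos 0. Output: "MFFMFFMFFM"
Token 5: literal('Y'). Output: "MFFMFFMFFMY"
Token 6: backref(off=3, len=1). Copied 'F' from pos 8. Output: "MFFMFFMFFMYF"
Token 7: backref(off=7, len=2). Copied 'FM' from pos 5. Output: "MFFMFFMFFMYFFM"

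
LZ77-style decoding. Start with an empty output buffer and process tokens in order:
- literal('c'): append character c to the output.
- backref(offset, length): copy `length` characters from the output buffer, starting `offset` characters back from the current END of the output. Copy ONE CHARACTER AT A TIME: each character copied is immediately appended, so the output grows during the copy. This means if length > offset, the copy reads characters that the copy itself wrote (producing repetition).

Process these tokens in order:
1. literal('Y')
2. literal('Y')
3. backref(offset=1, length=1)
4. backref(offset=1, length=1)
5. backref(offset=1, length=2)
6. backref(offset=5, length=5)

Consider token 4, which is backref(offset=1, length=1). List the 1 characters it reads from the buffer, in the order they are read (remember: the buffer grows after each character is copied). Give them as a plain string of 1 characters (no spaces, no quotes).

Token 1: literal('Y'). Output: "Y"
Token 2: literal('Y'). Output: "YY"
Token 3: backref(off=1, len=1). Copied 'Y' from pos 1. Output: "YYY"
Token 4: backref(off=1, len=1). Buffer before: "YYY" (len 3)
  byte 1: read out[2]='Y', append. Buffer now: "YYYY"

Answer: Y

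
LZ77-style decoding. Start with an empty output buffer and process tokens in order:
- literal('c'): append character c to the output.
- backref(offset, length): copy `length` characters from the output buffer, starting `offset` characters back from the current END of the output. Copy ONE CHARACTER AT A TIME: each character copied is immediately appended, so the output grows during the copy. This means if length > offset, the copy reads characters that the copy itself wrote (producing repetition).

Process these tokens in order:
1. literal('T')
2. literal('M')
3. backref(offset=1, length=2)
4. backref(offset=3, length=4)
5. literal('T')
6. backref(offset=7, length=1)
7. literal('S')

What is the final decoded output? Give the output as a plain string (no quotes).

Answer: TMMMMMMMTMS

Derivation:
Token 1: literal('T'). Output: "T"
Token 2: literal('M'). Output: "TM"
Token 3: backref(off=1, len=2) (overlapping!). Copied 'MM' from pos 1. Output: "TMMM"
Token 4: backref(off=3, len=4) (overlapping!). Copied 'MMMM' from pos 1. Output: "TMMMMMMM"
Token 5: literal('T'). Output: "TMMMMMMMT"
Token 6: backref(off=7, len=1). Copied 'M' from pos 2. Output: "TMMMMMMMTM"
Token 7: literal('S'). Output: "TMMMMMMMTMS"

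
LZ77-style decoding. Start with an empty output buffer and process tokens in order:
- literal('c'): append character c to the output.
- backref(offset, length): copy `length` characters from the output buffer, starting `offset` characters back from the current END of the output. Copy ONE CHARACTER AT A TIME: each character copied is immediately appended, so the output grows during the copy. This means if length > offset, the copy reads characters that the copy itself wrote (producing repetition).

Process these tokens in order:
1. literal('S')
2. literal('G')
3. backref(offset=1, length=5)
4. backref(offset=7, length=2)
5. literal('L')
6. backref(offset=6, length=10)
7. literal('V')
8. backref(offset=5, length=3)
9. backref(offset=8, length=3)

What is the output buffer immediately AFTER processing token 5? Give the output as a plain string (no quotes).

Token 1: literal('S'). Output: "S"
Token 2: literal('G'). Output: "SG"
Token 3: backref(off=1, len=5) (overlapping!). Copied 'GGGGG' from pos 1. Output: "SGGGGGG"
Token 4: backref(off=7, len=2). Copied 'SG' from pos 0. Output: "SGGGGGGSG"
Token 5: literal('L'). Output: "SGGGGGGSGL"

Answer: SGGGGGGSGL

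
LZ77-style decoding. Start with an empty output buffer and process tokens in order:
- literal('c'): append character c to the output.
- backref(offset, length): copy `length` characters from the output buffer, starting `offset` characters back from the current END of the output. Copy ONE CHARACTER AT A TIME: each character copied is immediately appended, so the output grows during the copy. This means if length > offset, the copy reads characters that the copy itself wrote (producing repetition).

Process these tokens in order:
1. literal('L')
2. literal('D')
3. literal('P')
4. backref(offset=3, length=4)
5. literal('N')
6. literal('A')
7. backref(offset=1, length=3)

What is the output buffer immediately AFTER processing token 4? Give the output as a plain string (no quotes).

Token 1: literal('L'). Output: "L"
Token 2: literal('D'). Output: "LD"
Token 3: literal('P'). Output: "LDP"
Token 4: backref(off=3, len=4) (overlapping!). Copied 'LDPL' from pos 0. Output: "LDPLDPL"

Answer: LDPLDPL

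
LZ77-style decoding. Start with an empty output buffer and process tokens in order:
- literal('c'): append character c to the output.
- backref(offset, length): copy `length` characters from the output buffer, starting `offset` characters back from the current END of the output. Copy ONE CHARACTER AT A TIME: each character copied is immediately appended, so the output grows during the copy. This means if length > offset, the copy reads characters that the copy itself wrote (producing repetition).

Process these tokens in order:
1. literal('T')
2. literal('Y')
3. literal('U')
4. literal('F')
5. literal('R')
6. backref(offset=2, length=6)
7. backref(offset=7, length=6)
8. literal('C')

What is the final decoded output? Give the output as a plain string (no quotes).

Token 1: literal('T'). Output: "T"
Token 2: literal('Y'). Output: "TY"
Token 3: literal('U'). Output: "TYU"
Token 4: literal('F'). Output: "TYUF"
Token 5: literal('R'). Output: "TYUFR"
Token 6: backref(off=2, len=6) (overlapping!). Copied 'FRFRFR' from pos 3. Output: "TYUFRFRFRFR"
Token 7: backref(off=7, len=6). Copied 'RFRFRF' from pos 4. Output: "TYUFRFRFRFRRFRFRF"
Token 8: literal('C'). Output: "TYUFRFRFRFRRFRFRFC"

Answer: TYUFRFRFRFRRFRFRFC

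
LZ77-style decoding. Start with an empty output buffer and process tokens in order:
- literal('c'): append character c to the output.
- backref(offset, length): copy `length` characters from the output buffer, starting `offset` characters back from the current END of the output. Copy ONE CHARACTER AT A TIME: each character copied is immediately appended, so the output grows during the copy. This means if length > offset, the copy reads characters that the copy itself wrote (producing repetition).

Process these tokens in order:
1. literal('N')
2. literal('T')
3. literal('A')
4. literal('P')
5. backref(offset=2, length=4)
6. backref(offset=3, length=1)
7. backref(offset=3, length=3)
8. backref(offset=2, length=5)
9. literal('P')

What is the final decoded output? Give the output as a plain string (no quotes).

Answer: NTAPAPAPPAPPPPPPPP

Derivation:
Token 1: literal('N'). Output: "N"
Token 2: literal('T'). Output: "NT"
Token 3: literal('A'). Output: "NTA"
Token 4: literal('P'). Output: "NTAP"
Token 5: backref(off=2, len=4) (overlapping!). Copied 'APAP' from pos 2. Output: "NTAPAPAP"
Token 6: backref(off=3, len=1). Copied 'P' from pos 5. Output: "NTAPAPAPP"
Token 7: backref(off=3, len=3). Copied 'APP' from pos 6. Output: "NTAPAPAPPAPP"
Token 8: backref(off=2, len=5) (overlapping!). Copied 'PPPPP' from pos 10. Output: "NTAPAPAPPAPPPPPPP"
Token 9: literal('P'). Output: "NTAPAPAPPAPPPPPPPP"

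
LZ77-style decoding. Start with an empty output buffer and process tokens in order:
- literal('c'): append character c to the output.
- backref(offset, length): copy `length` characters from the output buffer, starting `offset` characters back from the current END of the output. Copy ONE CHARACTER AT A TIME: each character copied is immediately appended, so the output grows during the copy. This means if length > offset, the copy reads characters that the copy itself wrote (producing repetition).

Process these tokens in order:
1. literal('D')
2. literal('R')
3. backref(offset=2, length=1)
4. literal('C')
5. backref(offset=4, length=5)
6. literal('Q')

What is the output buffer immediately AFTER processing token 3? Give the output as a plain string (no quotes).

Token 1: literal('D'). Output: "D"
Token 2: literal('R'). Output: "DR"
Token 3: backref(off=2, len=1). Copied 'D' from pos 0. Output: "DRD"

Answer: DRD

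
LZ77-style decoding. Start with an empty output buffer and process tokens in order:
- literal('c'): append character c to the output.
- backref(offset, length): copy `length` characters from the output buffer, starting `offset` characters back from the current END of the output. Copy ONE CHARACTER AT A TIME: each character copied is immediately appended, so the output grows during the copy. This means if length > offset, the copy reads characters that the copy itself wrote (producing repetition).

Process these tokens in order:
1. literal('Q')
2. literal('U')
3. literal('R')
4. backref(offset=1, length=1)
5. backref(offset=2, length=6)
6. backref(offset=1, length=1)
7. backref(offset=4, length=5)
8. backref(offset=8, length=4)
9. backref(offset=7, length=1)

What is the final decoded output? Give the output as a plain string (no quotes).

Token 1: literal('Q'). Output: "Q"
Token 2: literal('U'). Output: "QU"
Token 3: literal('R'). Output: "QUR"
Token 4: backref(off=1, len=1). Copied 'R' from pos 2. Output: "QURR"
Token 5: backref(off=2, len=6) (overlapping!). Copied 'RRRRRR' from pos 2. Output: "QURRRRRRRR"
Token 6: backref(off=1, len=1). Copied 'R' from pos 9. Output: "QURRRRRRRRR"
Token 7: backref(off=4, len=5) (overlapping!). Copied 'RRRRR' from pos 7. Output: "QURRRRRRRRRRRRRR"
Token 8: backref(off=8, len=4). Copied 'RRRR' from pos 8. Output: "QURRRRRRRRRRRRRRRRRR"
Token 9: backref(off=7, len=1). Copied 'R' from pos 13. Output: "QURRRRRRRRRRRRRRRRRRR"

Answer: QURRRRRRRRRRRRRRRRRRR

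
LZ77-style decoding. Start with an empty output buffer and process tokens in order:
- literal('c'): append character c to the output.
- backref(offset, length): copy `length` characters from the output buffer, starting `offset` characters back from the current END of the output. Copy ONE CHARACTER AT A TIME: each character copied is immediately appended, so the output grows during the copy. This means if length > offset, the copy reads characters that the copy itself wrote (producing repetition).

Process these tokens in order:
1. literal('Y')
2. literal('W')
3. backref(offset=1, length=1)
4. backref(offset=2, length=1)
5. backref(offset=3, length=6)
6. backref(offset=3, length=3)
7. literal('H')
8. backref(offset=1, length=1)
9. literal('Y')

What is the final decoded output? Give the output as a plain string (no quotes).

Answer: YWWWWWWWWWWWWHHY

Derivation:
Token 1: literal('Y'). Output: "Y"
Token 2: literal('W'). Output: "YW"
Token 3: backref(off=1, len=1). Copied 'W' from pos 1. Output: "YWW"
Token 4: backref(off=2, len=1). Copied 'W' from pos 1. Output: "YWWW"
Token 5: backref(off=3, len=6) (overlapping!). Copied 'WWWWWW' from pos 1. Output: "YWWWWWWWWW"
Token 6: backref(off=3, len=3). Copied 'WWW' from pos 7. Output: "YWWWWWWWWWWWW"
Token 7: literal('H'). Output: "YWWWWWWWWWWWWH"
Token 8: backref(off=1, len=1). Copied 'H' from pos 13. Output: "YWWWWWWWWWWWWHH"
Token 9: literal('Y'). Output: "YWWWWWWWWWWWWHHY"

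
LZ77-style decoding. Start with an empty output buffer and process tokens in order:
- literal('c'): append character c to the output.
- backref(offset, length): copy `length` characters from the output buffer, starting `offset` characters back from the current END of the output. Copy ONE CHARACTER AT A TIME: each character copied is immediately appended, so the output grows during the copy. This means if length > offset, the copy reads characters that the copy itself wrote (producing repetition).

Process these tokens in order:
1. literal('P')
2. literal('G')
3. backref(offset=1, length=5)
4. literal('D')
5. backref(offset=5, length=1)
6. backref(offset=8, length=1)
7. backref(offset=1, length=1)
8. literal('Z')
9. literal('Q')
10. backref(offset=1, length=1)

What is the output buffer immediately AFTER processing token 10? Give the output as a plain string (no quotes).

Token 1: literal('P'). Output: "P"
Token 2: literal('G'). Output: "PG"
Token 3: backref(off=1, len=5) (overlapping!). Copied 'GGGGG' from pos 1. Output: "PGGGGGG"
Token 4: literal('D'). Output: "PGGGGGGD"
Token 5: backref(off=5, len=1). Copied 'G' from pos 3. Output: "PGGGGGGDG"
Token 6: backref(off=8, len=1). Copied 'G' from pos 1. Output: "PGGGGGGDGG"
Token 7: backref(off=1, len=1). Copied 'G' from pos 9. Output: "PGGGGGGDGGG"
Token 8: literal('Z'). Output: "PGGGGGGDGGGZ"
Token 9: literal('Q'). Output: "PGGGGGGDGGGZQ"
Token 10: backref(off=1, len=1). Copied 'Q' from pos 12. Output: "PGGGGGGDGGGZQQ"

Answer: PGGGGGGDGGGZQQ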